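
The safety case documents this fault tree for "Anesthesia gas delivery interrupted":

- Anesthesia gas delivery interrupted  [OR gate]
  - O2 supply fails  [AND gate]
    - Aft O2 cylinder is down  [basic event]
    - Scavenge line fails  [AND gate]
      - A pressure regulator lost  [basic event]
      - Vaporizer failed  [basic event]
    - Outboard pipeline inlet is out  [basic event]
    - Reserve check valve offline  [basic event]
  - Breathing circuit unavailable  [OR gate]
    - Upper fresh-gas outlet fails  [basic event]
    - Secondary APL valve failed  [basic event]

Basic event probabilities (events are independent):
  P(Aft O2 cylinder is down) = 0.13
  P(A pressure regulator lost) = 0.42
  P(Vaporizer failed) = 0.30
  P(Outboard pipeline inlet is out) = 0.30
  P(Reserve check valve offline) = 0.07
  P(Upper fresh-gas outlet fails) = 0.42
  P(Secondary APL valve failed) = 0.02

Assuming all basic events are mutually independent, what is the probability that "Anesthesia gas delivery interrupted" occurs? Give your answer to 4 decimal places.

P(Scavenge line fails) [AND] = 0.42 × 0.30 = 0.126000
P(O2 supply fails) [AND] = 0.13 × 0.126000 × 0.30 × 0.07 = 0.000344
P(Breathing circuit unavailable) [OR] = 1 − (1−0.42) × (1−0.02) = 0.431600
P(Anesthesia gas delivery interrupted) [OR] = 1 − (1−0.000344) × (1−0.431600) = 0.431796
Rounded to 4 decimal places: P(Anesthesia gas delivery interrupted) ≈ 0.4318.

0.4318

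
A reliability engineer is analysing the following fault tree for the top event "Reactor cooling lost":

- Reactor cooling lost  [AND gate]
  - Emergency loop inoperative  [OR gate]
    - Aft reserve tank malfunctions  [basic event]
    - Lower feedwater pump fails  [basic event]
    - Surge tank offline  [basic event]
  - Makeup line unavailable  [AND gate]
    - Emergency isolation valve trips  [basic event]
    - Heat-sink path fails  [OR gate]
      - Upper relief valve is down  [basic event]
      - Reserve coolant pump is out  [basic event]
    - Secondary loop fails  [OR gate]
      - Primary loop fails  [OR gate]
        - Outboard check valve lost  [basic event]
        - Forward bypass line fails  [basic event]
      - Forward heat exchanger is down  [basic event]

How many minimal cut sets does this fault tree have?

Emergency loop inoperative [OR]: union of children's cut sets → 3 cut set(s).
Heat-sink path fails [OR]: union of children's cut sets → 2 cut set(s).
Primary loop fails [OR]: union of children's cut sets → 2 cut set(s).
Secondary loop fails [OR]: union of children's cut sets → 3 cut set(s).
Makeup line unavailable [AND]: one cut set from each child combined → 1 × 2 × 3 = 6 cut set(s).
Reactor cooling lost [AND]: one cut set from each child combined → 3 × 6 = 18 cut set(s).

18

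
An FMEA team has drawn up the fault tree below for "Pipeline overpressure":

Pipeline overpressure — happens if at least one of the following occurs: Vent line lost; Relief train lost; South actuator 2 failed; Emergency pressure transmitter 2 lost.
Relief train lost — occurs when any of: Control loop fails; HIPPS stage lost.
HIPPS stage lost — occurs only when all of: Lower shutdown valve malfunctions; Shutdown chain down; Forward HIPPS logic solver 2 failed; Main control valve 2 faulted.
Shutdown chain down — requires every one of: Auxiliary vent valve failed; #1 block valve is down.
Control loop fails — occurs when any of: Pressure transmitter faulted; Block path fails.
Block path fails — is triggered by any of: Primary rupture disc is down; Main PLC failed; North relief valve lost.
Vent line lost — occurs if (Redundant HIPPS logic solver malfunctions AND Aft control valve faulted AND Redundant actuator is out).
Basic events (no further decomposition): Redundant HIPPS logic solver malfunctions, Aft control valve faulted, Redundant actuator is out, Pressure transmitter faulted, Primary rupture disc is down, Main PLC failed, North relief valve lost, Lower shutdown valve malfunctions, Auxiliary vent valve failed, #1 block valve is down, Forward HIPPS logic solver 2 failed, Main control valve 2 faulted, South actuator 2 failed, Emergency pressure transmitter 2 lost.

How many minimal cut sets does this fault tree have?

Vent line lost [AND]: one cut set from each child combined → 1 × 1 × 1 = 1 cut set(s).
Block path fails [OR]: union of children's cut sets → 3 cut set(s).
Control loop fails [OR]: union of children's cut sets → 4 cut set(s).
Shutdown chain down [AND]: one cut set from each child combined → 1 × 1 = 1 cut set(s).
HIPPS stage lost [AND]: one cut set from each child combined → 1 × 1 × 1 × 1 = 1 cut set(s).
Relief train lost [OR]: union of children's cut sets → 5 cut set(s).
Pipeline overpressure [OR]: union of children's cut sets → 8 cut set(s).
Minimal cut sets: {Aft control valve faulted, Redundant HIPPS logic solver malfunctions, Redundant actuator is out}; {Pressure transmitter faulted}; {Primary rupture disc is down}; {Main PLC failed}; {North relief valve lost}; {#1 block valve is down, Auxiliary vent valve failed, Forward HIPPS logic solver 2 failed, Lower shutdown valve malfunctions, Main control valve 2 faulted}; {South actuator 2 failed}; {Emergency pressure transmitter 2 lost}.

8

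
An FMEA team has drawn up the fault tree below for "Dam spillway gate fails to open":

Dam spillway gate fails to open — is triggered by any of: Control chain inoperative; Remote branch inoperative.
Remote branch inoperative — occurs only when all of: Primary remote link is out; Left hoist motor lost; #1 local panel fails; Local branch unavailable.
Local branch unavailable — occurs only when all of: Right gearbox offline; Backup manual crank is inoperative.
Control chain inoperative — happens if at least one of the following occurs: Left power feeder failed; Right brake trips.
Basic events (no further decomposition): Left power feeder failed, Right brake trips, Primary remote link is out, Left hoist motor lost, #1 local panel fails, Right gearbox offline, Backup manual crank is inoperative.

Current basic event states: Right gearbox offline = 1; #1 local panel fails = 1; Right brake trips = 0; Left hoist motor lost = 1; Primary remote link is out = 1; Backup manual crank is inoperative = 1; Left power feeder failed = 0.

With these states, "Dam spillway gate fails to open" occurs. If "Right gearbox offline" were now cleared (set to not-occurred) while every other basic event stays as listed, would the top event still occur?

No

Counterfactual: set "Right gearbox offline" to not occurred.
Control chain inoperative [OR]: Left power feeder failed=not, Right brake trips=not → no input occurs → does not occur.
Local branch unavailable [AND]: Right gearbox offline=not, Backup manual crank is inoperative=occurs → not all inputs occur → does not occur.
Remote branch inoperative [AND]: Primary remote link is out=occurs, Left hoist motor lost=occurs, #1 local panel fails=occurs, Local branch unavailable=not → not all inputs occur → does not occur.
Dam spillway gate fails to open [OR]: Control chain inoperative=not, Remote branch inoperative=not → no input occurs → does not occur.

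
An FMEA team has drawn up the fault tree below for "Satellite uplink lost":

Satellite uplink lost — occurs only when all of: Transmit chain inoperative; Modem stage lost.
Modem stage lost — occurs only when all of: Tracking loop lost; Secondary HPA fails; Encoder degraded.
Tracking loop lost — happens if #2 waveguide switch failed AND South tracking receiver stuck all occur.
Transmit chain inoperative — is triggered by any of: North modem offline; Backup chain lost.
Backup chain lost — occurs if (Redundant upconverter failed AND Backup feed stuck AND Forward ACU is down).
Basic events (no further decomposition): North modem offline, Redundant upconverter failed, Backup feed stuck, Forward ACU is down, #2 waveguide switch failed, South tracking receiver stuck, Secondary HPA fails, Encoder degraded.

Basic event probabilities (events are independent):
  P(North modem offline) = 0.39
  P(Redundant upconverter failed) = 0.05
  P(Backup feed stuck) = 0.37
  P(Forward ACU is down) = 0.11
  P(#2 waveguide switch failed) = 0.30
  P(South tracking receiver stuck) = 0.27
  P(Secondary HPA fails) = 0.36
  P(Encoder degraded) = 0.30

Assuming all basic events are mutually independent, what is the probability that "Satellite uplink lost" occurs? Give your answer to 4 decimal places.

0.0034

P(Backup chain lost) [AND] = 0.05 × 0.37 × 0.11 = 0.002035
P(Transmit chain inoperative) [OR] = 1 − (1−0.39) × (1−0.002035) = 0.391241
P(Tracking loop lost) [AND] = 0.30 × 0.27 = 0.081000
P(Modem stage lost) [AND] = 0.081000 × 0.36 × 0.30 = 0.008748
P(Satellite uplink lost) [AND] = 0.391241 × 0.008748 = 0.003423
Rounded to 4 decimal places: P(Satellite uplink lost) ≈ 0.0034.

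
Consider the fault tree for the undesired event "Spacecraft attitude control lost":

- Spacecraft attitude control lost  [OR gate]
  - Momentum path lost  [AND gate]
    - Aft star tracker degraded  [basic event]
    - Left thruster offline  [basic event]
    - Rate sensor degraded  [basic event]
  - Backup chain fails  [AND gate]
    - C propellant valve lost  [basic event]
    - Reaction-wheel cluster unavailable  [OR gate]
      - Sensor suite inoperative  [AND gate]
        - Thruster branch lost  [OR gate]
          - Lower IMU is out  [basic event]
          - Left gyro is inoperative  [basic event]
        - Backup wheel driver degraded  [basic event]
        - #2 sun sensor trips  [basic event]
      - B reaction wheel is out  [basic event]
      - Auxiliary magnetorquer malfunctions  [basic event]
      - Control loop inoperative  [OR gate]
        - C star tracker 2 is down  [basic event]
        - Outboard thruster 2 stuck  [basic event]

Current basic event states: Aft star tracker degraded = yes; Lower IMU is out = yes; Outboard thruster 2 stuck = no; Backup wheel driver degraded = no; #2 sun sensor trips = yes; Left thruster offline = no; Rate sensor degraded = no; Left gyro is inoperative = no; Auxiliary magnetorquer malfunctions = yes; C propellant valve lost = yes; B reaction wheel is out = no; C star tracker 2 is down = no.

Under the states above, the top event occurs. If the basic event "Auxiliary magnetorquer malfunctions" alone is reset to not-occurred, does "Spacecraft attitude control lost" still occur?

Counterfactual: set "Auxiliary magnetorquer malfunctions" to not occurred.
Momentum path lost [AND]: Aft star tracker degraded=occurs, Left thruster offline=not, Rate sensor degraded=not → not all inputs occur → does not occur.
Thruster branch lost [OR]: Lower IMU is out=occurs, Left gyro is inoperative=not → at least one input occurs → occurs.
Sensor suite inoperative [AND]: Thruster branch lost=occurs, Backup wheel driver degraded=not, #2 sun sensor trips=occurs → not all inputs occur → does not occur.
Control loop inoperative [OR]: C star tracker 2 is down=not, Outboard thruster 2 stuck=not → no input occurs → does not occur.
Reaction-wheel cluster unavailable [OR]: Sensor suite inoperative=not, B reaction wheel is out=not, Auxiliary magnetorquer malfunctions=not, Control loop inoperative=not → no input occurs → does not occur.
Backup chain fails [AND]: C propellant valve lost=occurs, Reaction-wheel cluster unavailable=not → not all inputs occur → does not occur.
Spacecraft attitude control lost [OR]: Momentum path lost=not, Backup chain fails=not → no input occurs → does not occur.

No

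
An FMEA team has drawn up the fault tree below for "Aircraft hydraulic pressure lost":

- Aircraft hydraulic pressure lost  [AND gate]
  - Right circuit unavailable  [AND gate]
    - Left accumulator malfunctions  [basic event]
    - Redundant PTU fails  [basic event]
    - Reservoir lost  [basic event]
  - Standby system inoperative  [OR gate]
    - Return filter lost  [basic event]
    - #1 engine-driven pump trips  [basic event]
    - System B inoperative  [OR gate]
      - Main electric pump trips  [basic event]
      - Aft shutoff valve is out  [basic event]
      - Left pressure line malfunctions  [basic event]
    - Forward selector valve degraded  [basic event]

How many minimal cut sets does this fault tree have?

6

Right circuit unavailable [AND]: one cut set from each child combined → 1 × 1 × 1 = 1 cut set(s).
System B inoperative [OR]: union of children's cut sets → 3 cut set(s).
Standby system inoperative [OR]: union of children's cut sets → 6 cut set(s).
Aircraft hydraulic pressure lost [AND]: one cut set from each child combined → 1 × 6 = 6 cut set(s).
Minimal cut sets: {Left accumulator malfunctions, Redundant PTU fails, Reservoir lost, Return filter lost}; {#1 engine-driven pump trips, Left accumulator malfunctions, Redundant PTU fails, Reservoir lost}; {Left accumulator malfunctions, Main electric pump trips, Redundant PTU fails, Reservoir lost}; {Aft shutoff valve is out, Left accumulator malfunctions, Redundant PTU fails, Reservoir lost}; {Left accumulator malfunctions, Left pressure line malfunctions, Redundant PTU fails, Reservoir lost}; {Forward selector valve degraded, Left accumulator malfunctions, Redundant PTU fails, Reservoir lost}.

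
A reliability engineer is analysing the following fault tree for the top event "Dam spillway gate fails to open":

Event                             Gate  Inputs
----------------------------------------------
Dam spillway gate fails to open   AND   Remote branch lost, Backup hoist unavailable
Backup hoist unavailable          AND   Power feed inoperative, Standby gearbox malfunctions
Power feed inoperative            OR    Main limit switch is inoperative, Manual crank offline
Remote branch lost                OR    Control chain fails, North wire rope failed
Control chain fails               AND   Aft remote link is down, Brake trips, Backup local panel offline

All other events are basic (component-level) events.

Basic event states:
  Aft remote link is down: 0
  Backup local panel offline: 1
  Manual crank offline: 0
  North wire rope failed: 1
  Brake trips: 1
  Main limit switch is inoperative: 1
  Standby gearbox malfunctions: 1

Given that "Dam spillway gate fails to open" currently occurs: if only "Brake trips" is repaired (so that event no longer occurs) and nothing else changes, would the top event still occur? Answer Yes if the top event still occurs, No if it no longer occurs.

Yes

Counterfactual: set "Brake trips" to not occurred.
Control chain fails [AND]: Aft remote link is down=not, Brake trips=not, Backup local panel offline=occurs → not all inputs occur → does not occur.
Remote branch lost [OR]: Control chain fails=not, North wire rope failed=occurs → at least one input occurs → occurs.
Power feed inoperative [OR]: Main limit switch is inoperative=occurs, Manual crank offline=not → at least one input occurs → occurs.
Backup hoist unavailable [AND]: Power feed inoperative=occurs, Standby gearbox malfunctions=occurs → all inputs occur → occurs.
Dam spillway gate fails to open [AND]: Remote branch lost=occurs, Backup hoist unavailable=occurs → all inputs occur → occurs.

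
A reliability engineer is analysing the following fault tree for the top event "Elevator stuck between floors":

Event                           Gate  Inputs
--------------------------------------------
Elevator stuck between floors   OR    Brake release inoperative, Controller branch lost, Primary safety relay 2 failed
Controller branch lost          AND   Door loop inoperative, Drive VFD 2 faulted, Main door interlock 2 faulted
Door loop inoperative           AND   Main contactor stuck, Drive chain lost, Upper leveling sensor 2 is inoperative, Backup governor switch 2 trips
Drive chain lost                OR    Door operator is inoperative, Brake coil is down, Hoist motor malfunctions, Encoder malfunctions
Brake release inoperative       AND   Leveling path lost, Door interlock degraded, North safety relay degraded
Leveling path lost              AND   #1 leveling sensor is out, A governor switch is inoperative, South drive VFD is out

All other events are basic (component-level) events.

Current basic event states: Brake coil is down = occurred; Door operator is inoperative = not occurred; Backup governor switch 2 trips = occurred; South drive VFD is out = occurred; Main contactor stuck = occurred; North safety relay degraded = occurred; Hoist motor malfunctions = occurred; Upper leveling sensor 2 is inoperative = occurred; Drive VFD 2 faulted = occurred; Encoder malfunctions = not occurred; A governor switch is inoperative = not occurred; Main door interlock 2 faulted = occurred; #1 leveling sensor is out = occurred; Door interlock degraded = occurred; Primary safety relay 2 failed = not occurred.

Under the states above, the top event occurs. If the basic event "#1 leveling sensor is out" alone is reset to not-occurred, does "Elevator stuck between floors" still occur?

Yes

Counterfactual: set "#1 leveling sensor is out" to not occurred.
Leveling path lost [AND]: #1 leveling sensor is out=not, A governor switch is inoperative=not, South drive VFD is out=occurs → not all inputs occur → does not occur.
Brake release inoperative [AND]: Leveling path lost=not, Door interlock degraded=occurs, North safety relay degraded=occurs → not all inputs occur → does not occur.
Drive chain lost [OR]: Door operator is inoperative=not, Brake coil is down=occurs, Hoist motor malfunctions=occurs, Encoder malfunctions=not → at least one input occurs → occurs.
Door loop inoperative [AND]: Main contactor stuck=occurs, Drive chain lost=occurs, Upper leveling sensor 2 is inoperative=occurs, Backup governor switch 2 trips=occurs → all inputs occur → occurs.
Controller branch lost [AND]: Door loop inoperative=occurs, Drive VFD 2 faulted=occurs, Main door interlock 2 faulted=occurs → all inputs occur → occurs.
Elevator stuck between floors [OR]: Brake release inoperative=not, Controller branch lost=occurs, Primary safety relay 2 failed=not → at least one input occurs → occurs.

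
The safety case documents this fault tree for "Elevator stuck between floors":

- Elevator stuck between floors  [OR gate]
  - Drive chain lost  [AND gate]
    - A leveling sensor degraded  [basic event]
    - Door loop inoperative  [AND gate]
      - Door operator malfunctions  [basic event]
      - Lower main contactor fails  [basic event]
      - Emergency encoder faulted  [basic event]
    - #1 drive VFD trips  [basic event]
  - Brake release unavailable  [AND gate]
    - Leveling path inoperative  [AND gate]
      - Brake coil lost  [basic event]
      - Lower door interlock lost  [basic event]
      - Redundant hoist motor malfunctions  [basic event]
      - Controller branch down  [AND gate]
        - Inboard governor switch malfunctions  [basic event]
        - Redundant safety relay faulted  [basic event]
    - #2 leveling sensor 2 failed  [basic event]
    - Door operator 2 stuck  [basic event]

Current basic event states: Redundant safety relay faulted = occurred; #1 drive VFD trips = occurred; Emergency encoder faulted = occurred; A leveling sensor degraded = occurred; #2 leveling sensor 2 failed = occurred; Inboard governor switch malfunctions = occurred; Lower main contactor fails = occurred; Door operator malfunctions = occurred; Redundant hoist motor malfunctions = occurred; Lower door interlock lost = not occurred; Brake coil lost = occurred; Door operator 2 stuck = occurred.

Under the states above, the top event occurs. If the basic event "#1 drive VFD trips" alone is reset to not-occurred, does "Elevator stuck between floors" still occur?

Counterfactual: set "#1 drive VFD trips" to not occurred.
Door loop inoperative [AND]: Door operator malfunctions=occurs, Lower main contactor fails=occurs, Emergency encoder faulted=occurs → all inputs occur → occurs.
Drive chain lost [AND]: A leveling sensor degraded=occurs, Door loop inoperative=occurs, #1 drive VFD trips=not → not all inputs occur → does not occur.
Controller branch down [AND]: Inboard governor switch malfunctions=occurs, Redundant safety relay faulted=occurs → all inputs occur → occurs.
Leveling path inoperative [AND]: Brake coil lost=occurs, Lower door interlock lost=not, Redundant hoist motor malfunctions=occurs, Controller branch down=occurs → not all inputs occur → does not occur.
Brake release unavailable [AND]: Leveling path inoperative=not, #2 leveling sensor 2 failed=occurs, Door operator 2 stuck=occurs → not all inputs occur → does not occur.
Elevator stuck between floors [OR]: Drive chain lost=not, Brake release unavailable=not → no input occurs → does not occur.

No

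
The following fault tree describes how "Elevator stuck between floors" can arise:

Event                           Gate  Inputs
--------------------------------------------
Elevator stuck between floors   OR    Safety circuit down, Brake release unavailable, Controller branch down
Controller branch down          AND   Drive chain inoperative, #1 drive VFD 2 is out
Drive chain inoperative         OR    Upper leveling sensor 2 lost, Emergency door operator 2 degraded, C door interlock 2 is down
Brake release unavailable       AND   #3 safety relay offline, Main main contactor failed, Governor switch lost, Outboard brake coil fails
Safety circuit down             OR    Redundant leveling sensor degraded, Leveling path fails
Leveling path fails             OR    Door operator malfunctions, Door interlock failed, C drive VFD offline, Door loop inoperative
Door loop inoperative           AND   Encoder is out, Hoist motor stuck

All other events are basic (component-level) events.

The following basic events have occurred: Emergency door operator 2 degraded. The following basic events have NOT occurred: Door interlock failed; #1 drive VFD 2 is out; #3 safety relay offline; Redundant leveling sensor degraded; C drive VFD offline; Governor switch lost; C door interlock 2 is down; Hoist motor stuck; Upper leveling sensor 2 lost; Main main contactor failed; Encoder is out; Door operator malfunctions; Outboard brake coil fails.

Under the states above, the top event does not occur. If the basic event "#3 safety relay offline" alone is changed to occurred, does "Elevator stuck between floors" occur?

No

Counterfactual: set "#3 safety relay offline" to occurred.
Door loop inoperative [AND]: Encoder is out=not, Hoist motor stuck=not → not all inputs occur → does not occur.
Leveling path fails [OR]: Door operator malfunctions=not, Door interlock failed=not, C drive VFD offline=not, Door loop inoperative=not → no input occurs → does not occur.
Safety circuit down [OR]: Redundant leveling sensor degraded=not, Leveling path fails=not → no input occurs → does not occur.
Brake release unavailable [AND]: #3 safety relay offline=occurs, Main main contactor failed=not, Governor switch lost=not, Outboard brake coil fails=not → not all inputs occur → does not occur.
Drive chain inoperative [OR]: Upper leveling sensor 2 lost=not, Emergency door operator 2 degraded=occurs, C door interlock 2 is down=not → at least one input occurs → occurs.
Controller branch down [AND]: Drive chain inoperative=occurs, #1 drive VFD 2 is out=not → not all inputs occur → does not occur.
Elevator stuck between floors [OR]: Safety circuit down=not, Brake release unavailable=not, Controller branch down=not → no input occurs → does not occur.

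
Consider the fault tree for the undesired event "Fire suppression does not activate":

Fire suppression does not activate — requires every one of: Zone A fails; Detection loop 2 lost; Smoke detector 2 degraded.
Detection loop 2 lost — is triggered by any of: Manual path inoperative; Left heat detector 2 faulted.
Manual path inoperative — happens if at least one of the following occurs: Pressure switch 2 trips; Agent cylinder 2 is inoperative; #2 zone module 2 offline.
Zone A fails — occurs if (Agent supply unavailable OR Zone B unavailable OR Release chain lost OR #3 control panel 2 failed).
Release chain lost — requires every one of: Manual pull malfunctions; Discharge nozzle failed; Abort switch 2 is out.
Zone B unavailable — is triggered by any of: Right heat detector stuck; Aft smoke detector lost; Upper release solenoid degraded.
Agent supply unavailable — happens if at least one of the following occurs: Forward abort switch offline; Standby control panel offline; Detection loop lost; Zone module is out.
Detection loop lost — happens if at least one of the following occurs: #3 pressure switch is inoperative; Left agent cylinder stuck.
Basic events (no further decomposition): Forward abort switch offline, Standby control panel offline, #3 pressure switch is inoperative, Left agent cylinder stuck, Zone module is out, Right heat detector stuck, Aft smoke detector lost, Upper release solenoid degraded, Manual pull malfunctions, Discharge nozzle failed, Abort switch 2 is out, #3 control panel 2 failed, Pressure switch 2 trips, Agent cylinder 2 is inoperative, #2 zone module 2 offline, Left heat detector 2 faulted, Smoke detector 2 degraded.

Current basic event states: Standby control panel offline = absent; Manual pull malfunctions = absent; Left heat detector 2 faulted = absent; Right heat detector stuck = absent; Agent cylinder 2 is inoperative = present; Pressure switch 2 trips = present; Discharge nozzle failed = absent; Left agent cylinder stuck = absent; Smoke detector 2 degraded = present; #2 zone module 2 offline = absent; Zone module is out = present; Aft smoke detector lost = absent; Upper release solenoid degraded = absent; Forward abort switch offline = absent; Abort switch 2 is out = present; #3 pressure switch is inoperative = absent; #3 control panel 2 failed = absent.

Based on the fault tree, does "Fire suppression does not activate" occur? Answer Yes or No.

Detection loop lost [OR]: #3 pressure switch is inoperative=not, Left agent cylinder stuck=not → no input occurs → does not occur.
Agent supply unavailable [OR]: Forward abort switch offline=not, Standby control panel offline=not, Detection loop lost=not, Zone module is out=occurs → at least one input occurs → occurs.
Zone B unavailable [OR]: Right heat detector stuck=not, Aft smoke detector lost=not, Upper release solenoid degraded=not → no input occurs → does not occur.
Release chain lost [AND]: Manual pull malfunctions=not, Discharge nozzle failed=not, Abort switch 2 is out=occurs → not all inputs occur → does not occur.
Zone A fails [OR]: Agent supply unavailable=occurs, Zone B unavailable=not, Release chain lost=not, #3 control panel 2 failed=not → at least one input occurs → occurs.
Manual path inoperative [OR]: Pressure switch 2 trips=occurs, Agent cylinder 2 is inoperative=occurs, #2 zone module 2 offline=not → at least one input occurs → occurs.
Detection loop 2 lost [OR]: Manual path inoperative=occurs, Left heat detector 2 faulted=not → at least one input occurs → occurs.
Fire suppression does not activate [AND]: Zone A fails=occurs, Detection loop 2 lost=occurs, Smoke detector 2 degraded=occurs → all inputs occur → occurs.

Yes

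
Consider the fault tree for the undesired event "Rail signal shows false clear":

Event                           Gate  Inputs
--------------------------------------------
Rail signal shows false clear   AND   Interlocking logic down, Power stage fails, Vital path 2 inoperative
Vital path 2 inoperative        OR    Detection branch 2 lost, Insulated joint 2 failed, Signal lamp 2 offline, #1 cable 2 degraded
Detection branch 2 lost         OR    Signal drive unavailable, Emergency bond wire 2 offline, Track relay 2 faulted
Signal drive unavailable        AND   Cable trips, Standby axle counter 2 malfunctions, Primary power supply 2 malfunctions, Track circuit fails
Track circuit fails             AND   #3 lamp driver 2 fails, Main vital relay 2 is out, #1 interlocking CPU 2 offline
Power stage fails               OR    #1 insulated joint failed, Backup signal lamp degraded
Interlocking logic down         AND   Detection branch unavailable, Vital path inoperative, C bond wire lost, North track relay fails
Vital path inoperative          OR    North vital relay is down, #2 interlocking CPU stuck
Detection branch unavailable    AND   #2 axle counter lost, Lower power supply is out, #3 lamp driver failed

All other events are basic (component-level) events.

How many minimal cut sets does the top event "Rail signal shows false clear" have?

24

Detection branch unavailable [AND]: one cut set from each child combined → 1 × 1 × 1 = 1 cut set(s).
Vital path inoperative [OR]: union of children's cut sets → 2 cut set(s).
Interlocking logic down [AND]: one cut set from each child combined → 1 × 2 × 1 × 1 = 2 cut set(s).
Power stage fails [OR]: union of children's cut sets → 2 cut set(s).
Track circuit fails [AND]: one cut set from each child combined → 1 × 1 × 1 = 1 cut set(s).
Signal drive unavailable [AND]: one cut set from each child combined → 1 × 1 × 1 × 1 = 1 cut set(s).
Detection branch 2 lost [OR]: union of children's cut sets → 3 cut set(s).
Vital path 2 inoperative [OR]: union of children's cut sets → 6 cut set(s).
Rail signal shows false clear [AND]: one cut set from each child combined → 2 × 2 × 6 = 24 cut set(s).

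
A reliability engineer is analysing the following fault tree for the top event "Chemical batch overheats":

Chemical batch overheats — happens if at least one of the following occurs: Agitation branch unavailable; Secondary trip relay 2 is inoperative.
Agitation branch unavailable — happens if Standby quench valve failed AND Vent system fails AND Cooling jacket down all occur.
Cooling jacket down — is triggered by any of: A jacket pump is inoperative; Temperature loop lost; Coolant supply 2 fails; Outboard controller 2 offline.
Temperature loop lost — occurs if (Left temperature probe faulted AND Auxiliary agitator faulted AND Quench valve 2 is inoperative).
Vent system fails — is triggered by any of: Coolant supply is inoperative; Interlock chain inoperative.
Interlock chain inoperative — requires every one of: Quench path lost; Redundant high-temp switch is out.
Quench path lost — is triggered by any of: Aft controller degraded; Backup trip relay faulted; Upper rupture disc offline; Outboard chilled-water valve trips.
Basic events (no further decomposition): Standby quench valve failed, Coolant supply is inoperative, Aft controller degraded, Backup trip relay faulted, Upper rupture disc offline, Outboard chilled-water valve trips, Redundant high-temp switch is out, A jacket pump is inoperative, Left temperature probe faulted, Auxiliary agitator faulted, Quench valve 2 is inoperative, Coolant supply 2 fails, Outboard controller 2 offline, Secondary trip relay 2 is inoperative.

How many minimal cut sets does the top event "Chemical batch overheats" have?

Quench path lost [OR]: union of children's cut sets → 4 cut set(s).
Interlock chain inoperative [AND]: one cut set from each child combined → 4 × 1 = 4 cut set(s).
Vent system fails [OR]: union of children's cut sets → 5 cut set(s).
Temperature loop lost [AND]: one cut set from each child combined → 1 × 1 × 1 = 1 cut set(s).
Cooling jacket down [OR]: union of children's cut sets → 4 cut set(s).
Agitation branch unavailable [AND]: one cut set from each child combined → 1 × 5 × 4 = 20 cut set(s).
Chemical batch overheats [OR]: union of children's cut sets → 21 cut set(s).

21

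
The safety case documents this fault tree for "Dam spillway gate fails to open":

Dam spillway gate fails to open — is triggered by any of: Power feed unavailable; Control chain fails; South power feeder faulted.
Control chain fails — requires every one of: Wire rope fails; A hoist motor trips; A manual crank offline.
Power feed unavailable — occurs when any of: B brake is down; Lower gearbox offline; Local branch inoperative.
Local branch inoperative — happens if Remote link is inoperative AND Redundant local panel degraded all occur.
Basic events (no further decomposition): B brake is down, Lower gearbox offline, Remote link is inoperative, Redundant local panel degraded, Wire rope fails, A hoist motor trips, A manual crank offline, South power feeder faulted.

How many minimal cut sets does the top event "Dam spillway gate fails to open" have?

5

Local branch inoperative [AND]: one cut set from each child combined → 1 × 1 = 1 cut set(s).
Power feed unavailable [OR]: union of children's cut sets → 3 cut set(s).
Control chain fails [AND]: one cut set from each child combined → 1 × 1 × 1 = 1 cut set(s).
Dam spillway gate fails to open [OR]: union of children's cut sets → 5 cut set(s).
Minimal cut sets: {B brake is down}; {Lower gearbox offline}; {Redundant local panel degraded, Remote link is inoperative}; {A hoist motor trips, A manual crank offline, Wire rope fails}; {South power feeder faulted}.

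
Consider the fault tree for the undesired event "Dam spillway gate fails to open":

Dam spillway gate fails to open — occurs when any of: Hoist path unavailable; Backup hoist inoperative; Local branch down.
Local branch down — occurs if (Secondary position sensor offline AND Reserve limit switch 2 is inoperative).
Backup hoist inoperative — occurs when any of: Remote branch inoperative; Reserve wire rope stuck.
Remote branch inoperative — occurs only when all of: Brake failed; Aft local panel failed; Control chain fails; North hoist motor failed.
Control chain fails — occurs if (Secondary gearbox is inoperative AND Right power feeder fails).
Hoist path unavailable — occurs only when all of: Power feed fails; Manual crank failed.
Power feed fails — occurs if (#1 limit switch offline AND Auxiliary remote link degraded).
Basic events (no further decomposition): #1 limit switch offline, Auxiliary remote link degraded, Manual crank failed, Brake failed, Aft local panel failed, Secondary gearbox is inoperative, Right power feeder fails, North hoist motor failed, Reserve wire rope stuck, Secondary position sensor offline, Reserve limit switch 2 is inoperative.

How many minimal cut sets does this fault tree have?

4

Power feed fails [AND]: one cut set from each child combined → 1 × 1 = 1 cut set(s).
Hoist path unavailable [AND]: one cut set from each child combined → 1 × 1 = 1 cut set(s).
Control chain fails [AND]: one cut set from each child combined → 1 × 1 = 1 cut set(s).
Remote branch inoperative [AND]: one cut set from each child combined → 1 × 1 × 1 × 1 = 1 cut set(s).
Backup hoist inoperative [OR]: union of children's cut sets → 2 cut set(s).
Local branch down [AND]: one cut set from each child combined → 1 × 1 = 1 cut set(s).
Dam spillway gate fails to open [OR]: union of children's cut sets → 4 cut set(s).
Minimal cut sets: {#1 limit switch offline, Auxiliary remote link degraded, Manual crank failed}; {Aft local panel failed, Brake failed, North hoist motor failed, Right power feeder fails, Secondary gearbox is inoperative}; {Reserve wire rope stuck}; {Reserve limit switch 2 is inoperative, Secondary position sensor offline}.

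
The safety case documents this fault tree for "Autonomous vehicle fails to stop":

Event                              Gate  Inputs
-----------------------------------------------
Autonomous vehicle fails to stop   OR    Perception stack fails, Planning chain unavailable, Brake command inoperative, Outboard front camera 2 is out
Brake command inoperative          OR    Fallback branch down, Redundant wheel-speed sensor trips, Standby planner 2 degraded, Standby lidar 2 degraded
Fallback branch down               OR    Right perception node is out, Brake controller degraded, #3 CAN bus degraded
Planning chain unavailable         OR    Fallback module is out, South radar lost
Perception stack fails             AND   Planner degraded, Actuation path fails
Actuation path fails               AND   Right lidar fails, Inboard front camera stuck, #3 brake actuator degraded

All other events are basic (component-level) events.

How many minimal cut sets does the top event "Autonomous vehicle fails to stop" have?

10

Actuation path fails [AND]: one cut set from each child combined → 1 × 1 × 1 = 1 cut set(s).
Perception stack fails [AND]: one cut set from each child combined → 1 × 1 = 1 cut set(s).
Planning chain unavailable [OR]: union of children's cut sets → 2 cut set(s).
Fallback branch down [OR]: union of children's cut sets → 3 cut set(s).
Brake command inoperative [OR]: union of children's cut sets → 6 cut set(s).
Autonomous vehicle fails to stop [OR]: union of children's cut sets → 10 cut set(s).
Minimal cut sets: {#3 brake actuator degraded, Inboard front camera stuck, Planner degraded, Right lidar fails}; {Fallback module is out}; {South radar lost}; {Right perception node is out}; {Brake controller degraded}; {#3 CAN bus degraded}; {Redundant wheel-speed sensor trips}; {Standby planner 2 degraded}; {Standby lidar 2 degraded}; {Outboard front camera 2 is out}.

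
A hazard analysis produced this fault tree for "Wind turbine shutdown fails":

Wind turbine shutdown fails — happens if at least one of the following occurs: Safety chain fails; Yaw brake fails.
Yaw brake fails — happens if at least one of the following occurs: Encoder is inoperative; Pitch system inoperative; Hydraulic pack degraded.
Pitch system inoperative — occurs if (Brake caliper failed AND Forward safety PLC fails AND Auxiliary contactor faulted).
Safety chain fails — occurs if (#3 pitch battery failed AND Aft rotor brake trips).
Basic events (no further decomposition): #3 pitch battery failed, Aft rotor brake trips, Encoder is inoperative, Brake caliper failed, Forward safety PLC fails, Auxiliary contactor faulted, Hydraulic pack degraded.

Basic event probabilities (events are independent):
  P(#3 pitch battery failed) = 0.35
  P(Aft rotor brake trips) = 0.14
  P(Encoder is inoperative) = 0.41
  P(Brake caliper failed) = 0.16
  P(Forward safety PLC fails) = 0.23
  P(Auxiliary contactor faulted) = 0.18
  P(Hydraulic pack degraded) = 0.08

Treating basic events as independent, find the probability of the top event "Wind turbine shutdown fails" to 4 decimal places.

P(Safety chain fails) [AND] = 0.35 × 0.14 = 0.049000
P(Pitch system inoperative) [AND] = 0.16 × 0.23 × 0.18 = 0.006624
P(Yaw brake fails) [OR] = 1 − (1−0.41) × (1−0.006624) × (1−0.08) = 0.460796
P(Wind turbine shutdown fails) [OR] = 1 − (1−0.049000) × (1−0.460796) = 0.487217
Rounded to 4 decimal places: P(Wind turbine shutdown fails) ≈ 0.4872.

0.4872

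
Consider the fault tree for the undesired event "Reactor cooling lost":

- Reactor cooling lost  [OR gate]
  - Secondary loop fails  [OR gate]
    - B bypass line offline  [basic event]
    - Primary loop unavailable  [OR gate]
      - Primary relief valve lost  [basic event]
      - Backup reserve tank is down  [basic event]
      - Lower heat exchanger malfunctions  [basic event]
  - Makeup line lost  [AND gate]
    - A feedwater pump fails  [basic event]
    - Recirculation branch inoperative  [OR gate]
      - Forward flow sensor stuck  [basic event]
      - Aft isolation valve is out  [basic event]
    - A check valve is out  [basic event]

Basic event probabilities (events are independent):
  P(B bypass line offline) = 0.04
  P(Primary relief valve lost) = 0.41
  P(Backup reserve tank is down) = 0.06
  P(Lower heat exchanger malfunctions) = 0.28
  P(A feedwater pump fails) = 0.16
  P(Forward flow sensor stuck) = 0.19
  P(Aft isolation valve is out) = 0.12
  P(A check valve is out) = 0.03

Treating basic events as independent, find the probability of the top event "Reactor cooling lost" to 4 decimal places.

0.6172

P(Primary loop unavailable) [OR] = 1 − (1−0.41) × (1−0.06) × (1−0.28) = 0.600688
P(Secondary loop fails) [OR] = 1 − (1−0.04) × (1−0.600688) = 0.616660
P(Recirculation branch inoperative) [OR] = 1 − (1−0.19) × (1−0.12) = 0.287200
P(Makeup line lost) [AND] = 0.16 × 0.287200 × 0.03 = 0.001379
P(Reactor cooling lost) [OR] = 1 − (1−0.616660) × (1−0.001379) = 0.617189
Rounded to 4 decimal places: P(Reactor cooling lost) ≈ 0.6172.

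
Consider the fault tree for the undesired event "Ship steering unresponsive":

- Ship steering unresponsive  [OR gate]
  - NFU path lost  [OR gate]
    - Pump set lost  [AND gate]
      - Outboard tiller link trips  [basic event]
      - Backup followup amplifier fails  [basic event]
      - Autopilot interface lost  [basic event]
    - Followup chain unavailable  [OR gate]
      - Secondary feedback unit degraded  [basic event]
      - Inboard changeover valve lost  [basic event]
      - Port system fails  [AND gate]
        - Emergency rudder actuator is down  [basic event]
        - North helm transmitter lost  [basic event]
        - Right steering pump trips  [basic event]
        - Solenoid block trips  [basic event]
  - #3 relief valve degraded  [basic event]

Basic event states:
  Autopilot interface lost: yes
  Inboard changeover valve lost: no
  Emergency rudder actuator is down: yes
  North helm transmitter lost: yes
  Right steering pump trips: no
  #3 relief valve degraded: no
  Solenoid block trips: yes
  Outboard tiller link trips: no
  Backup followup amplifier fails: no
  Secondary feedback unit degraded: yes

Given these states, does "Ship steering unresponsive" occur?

Pump set lost [AND]: Outboard tiller link trips=not, Backup followup amplifier fails=not, Autopilot interface lost=occurs → not all inputs occur → does not occur.
Port system fails [AND]: Emergency rudder actuator is down=occurs, North helm transmitter lost=occurs, Right steering pump trips=not, Solenoid block trips=occurs → not all inputs occur → does not occur.
Followup chain unavailable [OR]: Secondary feedback unit degraded=occurs, Inboard changeover valve lost=not, Port system fails=not → at least one input occurs → occurs.
NFU path lost [OR]: Pump set lost=not, Followup chain unavailable=occurs → at least one input occurs → occurs.
Ship steering unresponsive [OR]: NFU path lost=occurs, #3 relief valve degraded=not → at least one input occurs → occurs.

Yes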